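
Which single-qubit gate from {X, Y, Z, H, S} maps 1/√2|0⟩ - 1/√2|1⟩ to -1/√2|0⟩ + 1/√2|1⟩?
X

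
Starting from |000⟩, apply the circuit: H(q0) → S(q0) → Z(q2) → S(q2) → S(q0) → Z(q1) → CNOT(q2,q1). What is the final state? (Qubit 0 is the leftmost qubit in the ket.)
1/√2|000⟩ - 1/√2|100⟩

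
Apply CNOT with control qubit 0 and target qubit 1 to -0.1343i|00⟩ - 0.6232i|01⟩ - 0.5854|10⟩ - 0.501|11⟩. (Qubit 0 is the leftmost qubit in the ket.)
-0.1343i|00⟩ - 0.6232i|01⟩ - 0.501|10⟩ - 0.5854|11⟩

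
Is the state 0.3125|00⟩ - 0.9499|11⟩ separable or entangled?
Entangled

Writing the state as a|00⟩ + b|01⟩ + c|10⟩ + d|11⟩, it is a product state iff ad − bc = 0.
Here (a, b, c, d) = (0.3125, 0, 0, -0.9499): ad − bc = (0.3125)(-0.9499) − (0)(0) = -0.2968 ≠ 0, so the state is entangled.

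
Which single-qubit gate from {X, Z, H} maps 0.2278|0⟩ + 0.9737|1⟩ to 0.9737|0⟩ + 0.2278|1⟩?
X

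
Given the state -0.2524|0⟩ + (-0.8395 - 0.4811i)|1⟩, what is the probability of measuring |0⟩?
0.06371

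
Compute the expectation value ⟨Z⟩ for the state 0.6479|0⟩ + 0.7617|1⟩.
-0.1604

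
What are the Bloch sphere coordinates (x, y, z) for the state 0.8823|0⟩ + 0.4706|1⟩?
(0.8304, 0, 0.557)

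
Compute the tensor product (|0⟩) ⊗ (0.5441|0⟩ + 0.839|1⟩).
0.5441|00⟩ + 0.839|01⟩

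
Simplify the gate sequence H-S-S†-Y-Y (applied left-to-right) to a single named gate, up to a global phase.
H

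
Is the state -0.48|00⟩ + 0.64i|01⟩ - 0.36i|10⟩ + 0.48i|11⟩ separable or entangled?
Entangled

Writing the state as a|00⟩ + b|01⟩ + c|10⟩ + d|11⟩, it is a product state iff ad − bc = 0.
Here (a, b, c, d) = (-0.48, 0.64i, -0.36i, 0.48i): ad − bc = (-0.48)(0.48i) − (0.64i)(-0.36i) = (-0.2304 - 0.2304i) ≠ 0, so the state is entangled.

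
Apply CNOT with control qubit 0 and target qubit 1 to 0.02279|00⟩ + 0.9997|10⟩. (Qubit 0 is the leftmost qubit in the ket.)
0.02279|00⟩ + 0.9997|11⟩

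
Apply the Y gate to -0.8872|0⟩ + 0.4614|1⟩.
-0.4614i|0⟩ - 0.8872i|1⟩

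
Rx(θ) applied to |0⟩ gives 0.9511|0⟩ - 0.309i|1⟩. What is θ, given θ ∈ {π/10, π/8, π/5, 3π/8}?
π/5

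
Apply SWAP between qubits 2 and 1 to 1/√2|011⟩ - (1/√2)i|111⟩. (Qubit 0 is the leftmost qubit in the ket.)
1/√2|011⟩ - (1/√2)i|111⟩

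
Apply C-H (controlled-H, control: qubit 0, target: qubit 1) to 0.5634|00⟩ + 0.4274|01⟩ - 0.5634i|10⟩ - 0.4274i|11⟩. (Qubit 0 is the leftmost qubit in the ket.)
0.5634|00⟩ + 0.4274|01⟩ - 0.7006i|10⟩ - 0.09617i|11⟩

C-H leaves the control-|0⟩ kets |00⟩, |01⟩ unchanged and applies H to qubit 1 on the control-|1⟩ pair (|10⟩, |11⟩).
H = [[1/√2, 1/√2], [1/√2, -1/√2]].
With a = amp(|10⟩) = -0.5634i and b = amp(|11⟩) = -0.4274i:
new amp(|10⟩) = (1/√2)·a + (1/√2)·b = -0.7006i
new amp(|11⟩) = (1/√2)·a + (-1/√2)·b = -0.09617i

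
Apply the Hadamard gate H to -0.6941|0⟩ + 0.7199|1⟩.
0.01824|0⟩ - 0.9998|1⟩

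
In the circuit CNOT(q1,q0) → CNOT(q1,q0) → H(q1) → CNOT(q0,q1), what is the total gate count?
4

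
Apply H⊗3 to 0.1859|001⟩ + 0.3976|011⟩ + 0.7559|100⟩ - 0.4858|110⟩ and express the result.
0.3018|000⟩ - 0.1108|001⟩ + 0.3642|010⟩ + 0.5139|011⟩ + 0.1108|100⟩ - 0.3018|101⟩ - 0.5139|110⟩ - 0.3642|111⟩

H⊗3 gives amp(|y⟩) = (1/2√2) Σ_x (−1)^(x·y) amp(|x⟩), where x·y is the number of positions in which both x and y have a 1.
|000⟩: (0.1859 + 0.3976 + 0.7559 - 0.4858)/(2√2) = 0.3018
|001⟩: (-0.1859 - 0.3976 + 0.7559 - 0.4858)/(2√2) = -0.1108
|010⟩: (0.1859 - 0.3976 + 0.7559 + 0.4858)/(2√2) = 0.3642
|011⟩: (-0.1859 + 0.3976 + 0.7559 + 0.4858)/(2√2) = 0.5139
|100⟩: (0.1859 + 0.3976 - 0.7559 + 0.4858)/(2√2) = 0.1108
|101⟩: (-0.1859 - 0.3976 - 0.7559 + 0.4858)/(2√2) = -0.3018
|110⟩: (0.1859 - 0.3976 - 0.7559 - 0.4858)/(2√2) = -0.5139
|111⟩: (-0.1859 + 0.3976 - 0.7559 - 0.4858)/(2√2) = -0.3642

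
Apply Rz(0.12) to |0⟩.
(0.9982 - 0.05996i)|0⟩

Rz(0.12) = [[e^(−iθ/2), 0], [0, e^(iθ/2)]] with e^(±iθ/2) = cos(θ/2) ± i·sin(θ/2); θ = 0.12, cos(θ/2) ≈ 0.998201, sin(θ/2) ≈ 0.059964.
With a = amp(|0⟩) = 1 and b = amp(|1⟩) = 0:
new amp(|0⟩) = (0.998201 - 0.059964i)·a = (0.9982 - 0.05996i)
new amp(|1⟩) = (0.998201 + 0.059964i)·b = 0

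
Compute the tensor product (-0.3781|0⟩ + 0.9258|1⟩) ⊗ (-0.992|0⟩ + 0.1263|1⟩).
0.3751|00⟩ - 0.04775|01⟩ - 0.9184|10⟩ + 0.1169|11⟩

amp(|b₁b₂…⟩) = product of the factor amplitudes for bits b₁, b₂, …; only kets whose every factor amplitude is nonzero survive.
|00⟩: (-0.3781)(-0.992) = 0.3751
|01⟩: (-0.3781)(0.1263) = -0.04775
|10⟩: (0.9258)(-0.992) = -0.9184
|11⟩: (0.9258)(0.1263) = 0.1169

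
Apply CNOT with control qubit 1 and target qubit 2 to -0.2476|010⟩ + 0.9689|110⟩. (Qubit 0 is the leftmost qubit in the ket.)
-0.2476|011⟩ + 0.9689|111⟩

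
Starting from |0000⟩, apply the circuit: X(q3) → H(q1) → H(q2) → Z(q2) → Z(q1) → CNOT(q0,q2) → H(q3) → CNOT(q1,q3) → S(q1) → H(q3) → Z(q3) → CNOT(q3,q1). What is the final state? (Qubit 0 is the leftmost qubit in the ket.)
-(1/2)i|0001⟩ + (1/2)i|0011⟩ - 1/2|0101⟩ + 1/2|0111⟩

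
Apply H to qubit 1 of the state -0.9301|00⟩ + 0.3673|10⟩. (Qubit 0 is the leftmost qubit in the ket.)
-0.6577|00⟩ - 0.6577|01⟩ + 0.2597|10⟩ + 0.2597|11⟩

H on qubit 1 mixes each pair of kets that differ only in qubit 1: amplitudes (a, b) of (|…0…⟩, |…1…⟩) become ((a + b)/√2, (a − b)/√2). Kets absent from the input have amplitude 0.
(|00⟩, |01⟩): (a, b) = (-0.9301, 0) → (-0.6577, -0.6577)
(|10⟩, |11⟩): (a, b) = (0.3673, 0) → (0.2597, 0.2597)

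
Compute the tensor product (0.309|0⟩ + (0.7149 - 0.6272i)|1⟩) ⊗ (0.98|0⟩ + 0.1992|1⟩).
0.3028|00⟩ + 0.06155|01⟩ + (0.7006 - 0.6147i)|10⟩ + (0.1424 - 0.1249i)|11⟩

amp(|b₁b₂…⟩) = product of the factor amplitudes for bits b₁, b₂, …; only kets whose every factor amplitude is nonzero survive.
|00⟩: (0.309)(0.98) = 0.3028
|01⟩: (0.309)(0.1992) = 0.06155
|10⟩: (0.7149 - 0.6272i)(0.98) = (0.7006 - 0.6147i)
|11⟩: (0.7149 - 0.6272i)(0.1992) = (0.1424 - 0.1249i)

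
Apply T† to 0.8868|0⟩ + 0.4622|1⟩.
0.8868|0⟩ + (0.3268 - 0.3268i)|1⟩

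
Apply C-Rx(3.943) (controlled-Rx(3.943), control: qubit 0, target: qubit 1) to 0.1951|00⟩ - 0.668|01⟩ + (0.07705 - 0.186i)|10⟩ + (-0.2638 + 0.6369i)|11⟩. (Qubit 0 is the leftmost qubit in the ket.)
0.1951|00⟩ - 0.668|01⟩ + (0.5564 + 0.3155i)|10⟩ + (-0.06837 - 0.3194i)|11⟩

C-Rx(3.943) leaves the control-|0⟩ kets |00⟩, |01⟩ unchanged and applies Rx(3.943) to qubit 1 on the control-|1⟩ pair (|10⟩, |11⟩).
Rx(3.943) = [[cos(θ/2), −i·sin(θ/2)], [−i·sin(θ/2), cos(θ/2)]]; θ = 3.943, cos(θ/2) ≈ -0.390066, sin(θ/2) ≈ 0.920787.
With a = amp(|10⟩) = (0.07705 - 0.186i) and b = amp(|11⟩) = (-0.2638 + 0.6369i):
new amp(|10⟩) = (-0.390066)·a + (-0.920787i)·b = (0.5564 + 0.3155i)
new amp(|11⟩) = (-0.920787i)·a + (-0.390066)·b = (-0.06837 - 0.3194i)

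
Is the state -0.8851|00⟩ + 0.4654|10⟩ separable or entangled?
Separable

Writing the state as a|00⟩ + b|01⟩ + c|10⟩ + d|11⟩, it is a product state iff ad − bc = 0.
Here (a, b, c, d) = (-0.8851, 0, 0.4654, 0): ad − bc = (-0.8851)(0) − (0)(0.4654) = 0, so the state is separable.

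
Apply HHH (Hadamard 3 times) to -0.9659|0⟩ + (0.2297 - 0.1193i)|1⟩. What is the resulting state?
(-0.5206 - 0.08436i)|0⟩ + (-0.8454 + 0.08436i)|1⟩

H² = I, so H^3 = H: a single Hadamard. With (a, b) = (-0.9659, (0.2297 - 0.1193i)), H gives ((a + b)/√2, (a − b)/√2) = ((-0.5206 - 0.08436i), (-0.8454 + 0.08436i)).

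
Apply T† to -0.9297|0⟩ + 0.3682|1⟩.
-0.9297|0⟩ + (0.2604 - 0.2604i)|1⟩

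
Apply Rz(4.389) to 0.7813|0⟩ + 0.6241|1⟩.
(-0.4563 - 0.6342i)|0⟩ + (-0.3645 + 0.5066i)|1⟩

Rz(4.389) = [[e^(−iθ/2), 0], [0, e^(iθ/2)]] with e^(±iθ/2) = cos(θ/2) ± i·sin(θ/2); θ = 4.389, cos(θ/2) ≈ -0.584046, sin(θ/2) ≈ 0.811721.
With a = amp(|0⟩) = 0.7813 and b = amp(|1⟩) = 0.6241:
new amp(|0⟩) = (-0.584046 - 0.811721i)·a = (-0.4563 - 0.6342i)
new amp(|1⟩) = (-0.584046 + 0.811721i)·b = (-0.3645 + 0.5066i)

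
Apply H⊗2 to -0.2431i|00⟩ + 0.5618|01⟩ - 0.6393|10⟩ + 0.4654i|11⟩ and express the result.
(-0.03875 + 0.1112i)|00⟩ + (-0.6006 - 0.3543i)|01⟩ + (0.6006 - 0.3543i)|10⟩ + (0.03875 + 0.1112i)|11⟩

H⊗2 gives amp(|y⟩) = (1/2) Σ_x (−1)^(x·y) amp(|x⟩), where x·y is the number of positions in which both x and y have a 1.
|00⟩: (-0.2431i + 0.5618 - 0.6393 + 0.4654i)/2 = (-0.03875 + 0.1112i)
|01⟩: (-0.2431i - 0.5618 - 0.6393 - 0.4654i)/2 = (-0.6006 - 0.3543i)
|10⟩: (-0.2431i + 0.5618 + 0.6393 - 0.4654i)/2 = (0.6006 - 0.3543i)
|11⟩: (-0.2431i - 0.5618 + 0.6393 + 0.4654i)/2 = (0.03875 + 0.1112i)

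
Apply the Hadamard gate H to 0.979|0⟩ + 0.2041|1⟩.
0.8366|0⟩ + 0.5479|1⟩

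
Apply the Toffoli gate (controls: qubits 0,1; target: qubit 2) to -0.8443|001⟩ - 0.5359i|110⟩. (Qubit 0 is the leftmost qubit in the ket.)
-0.8443|001⟩ - 0.5359i|111⟩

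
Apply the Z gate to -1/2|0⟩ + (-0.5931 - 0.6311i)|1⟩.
-1/2|0⟩ + (0.5931 + 0.6311i)|1⟩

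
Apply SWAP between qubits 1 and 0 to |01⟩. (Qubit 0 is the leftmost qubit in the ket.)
|10⟩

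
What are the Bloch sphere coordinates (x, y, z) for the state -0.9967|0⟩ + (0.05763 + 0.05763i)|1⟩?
(-0.1149, -0.1149, 0.9868)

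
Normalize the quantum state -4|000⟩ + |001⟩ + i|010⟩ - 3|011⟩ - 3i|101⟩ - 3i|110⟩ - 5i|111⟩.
-0.4781|000⟩ + 0.1195|001⟩ + 0.1195i|010⟩ - 0.3586|011⟩ - 0.3586i|101⟩ - 0.3586i|110⟩ - 0.5976i|111⟩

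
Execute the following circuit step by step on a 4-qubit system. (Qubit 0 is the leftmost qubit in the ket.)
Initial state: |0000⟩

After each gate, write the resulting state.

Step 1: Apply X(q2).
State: |0010⟩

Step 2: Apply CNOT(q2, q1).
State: |0110⟩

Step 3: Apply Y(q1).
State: -i|0010⟩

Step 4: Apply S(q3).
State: -i|0010⟩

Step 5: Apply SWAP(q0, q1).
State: -i|0010⟩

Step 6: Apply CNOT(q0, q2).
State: -i|0010⟩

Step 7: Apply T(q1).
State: -i|0010⟩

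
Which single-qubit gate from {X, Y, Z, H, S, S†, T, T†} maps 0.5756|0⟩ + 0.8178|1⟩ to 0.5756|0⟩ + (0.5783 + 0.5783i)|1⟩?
T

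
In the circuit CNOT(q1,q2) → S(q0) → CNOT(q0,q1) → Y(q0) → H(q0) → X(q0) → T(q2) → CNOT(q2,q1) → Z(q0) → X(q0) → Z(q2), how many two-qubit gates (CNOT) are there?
3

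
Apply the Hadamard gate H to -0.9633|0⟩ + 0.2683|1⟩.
-0.4914|0⟩ - 0.8709|1⟩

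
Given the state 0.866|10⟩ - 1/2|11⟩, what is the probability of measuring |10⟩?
0.75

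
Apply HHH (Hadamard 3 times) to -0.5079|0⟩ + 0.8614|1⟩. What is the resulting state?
0.25|0⟩ - 0.9682|1⟩

H² = I, so H^3 = H: a single Hadamard. With (a, b) = (-0.5079, 0.8614), H gives ((a + b)/√2, (a − b)/√2) = (0.25, -0.9682).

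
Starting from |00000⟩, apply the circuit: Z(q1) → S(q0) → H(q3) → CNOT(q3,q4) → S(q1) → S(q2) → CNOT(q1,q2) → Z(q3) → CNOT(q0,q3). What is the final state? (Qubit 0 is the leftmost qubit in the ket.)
1/√2|00000⟩ - 1/√2|00011⟩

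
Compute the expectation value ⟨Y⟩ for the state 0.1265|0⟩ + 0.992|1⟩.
0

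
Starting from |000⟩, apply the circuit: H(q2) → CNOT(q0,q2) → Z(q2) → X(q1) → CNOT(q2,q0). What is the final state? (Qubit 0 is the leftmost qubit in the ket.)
1/√2|010⟩ - 1/√2|111⟩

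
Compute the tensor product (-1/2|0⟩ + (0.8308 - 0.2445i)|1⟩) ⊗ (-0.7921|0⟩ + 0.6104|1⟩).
0.3961|00⟩ - 0.3052|01⟩ + (-0.6581 + 0.1937i)|10⟩ + (0.5071 - 0.1492i)|11⟩

amp(|b₁b₂…⟩) = product of the factor amplitudes for bits b₁, b₂, …; only kets whose every factor amplitude is nonzero survive.
|00⟩: (-1/2)(-0.7921) = 0.3961
|01⟩: (-1/2)(0.6104) = -0.3052
|10⟩: (0.8308 - 0.2445i)(-0.7921) = (-0.6581 + 0.1937i)
|11⟩: (0.8308 - 0.2445i)(0.6104) = (0.5071 - 0.1492i)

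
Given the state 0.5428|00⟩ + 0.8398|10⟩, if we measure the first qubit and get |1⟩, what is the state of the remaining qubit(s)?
|0⟩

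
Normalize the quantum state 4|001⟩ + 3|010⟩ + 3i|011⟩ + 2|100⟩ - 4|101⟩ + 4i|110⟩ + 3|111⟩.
0.45|001⟩ + 0.3375|010⟩ + 0.3375i|011⟩ + 0.225|100⟩ - 0.45|101⟩ + 0.45i|110⟩ + 0.3375|111⟩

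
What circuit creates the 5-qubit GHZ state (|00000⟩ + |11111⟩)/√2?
H(q0) → CNOT(q0,q1) → CNOT(q0,q2) → CNOT(q0,q3) → CNOT(q0,q4)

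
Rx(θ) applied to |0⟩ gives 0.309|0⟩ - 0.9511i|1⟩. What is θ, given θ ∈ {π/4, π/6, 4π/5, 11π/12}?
4π/5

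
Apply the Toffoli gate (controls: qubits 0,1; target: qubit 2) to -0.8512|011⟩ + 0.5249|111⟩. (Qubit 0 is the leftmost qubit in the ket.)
-0.8512|011⟩ + 0.5249|110⟩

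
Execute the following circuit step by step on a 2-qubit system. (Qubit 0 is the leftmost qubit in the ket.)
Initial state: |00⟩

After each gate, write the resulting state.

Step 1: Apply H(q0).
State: 1/√2|00⟩ + 1/√2|10⟩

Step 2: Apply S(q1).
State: 1/√2|00⟩ + 1/√2|10⟩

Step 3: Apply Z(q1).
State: 1/√2|00⟩ + 1/√2|10⟩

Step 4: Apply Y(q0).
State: -(1/√2)i|00⟩ + (1/√2)i|10⟩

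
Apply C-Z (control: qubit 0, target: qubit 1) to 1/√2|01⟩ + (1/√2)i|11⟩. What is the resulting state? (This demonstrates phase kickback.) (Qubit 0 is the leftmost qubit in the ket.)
1/√2|01⟩ - (1/√2)i|11⟩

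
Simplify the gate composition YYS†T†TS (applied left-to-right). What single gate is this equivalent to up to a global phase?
I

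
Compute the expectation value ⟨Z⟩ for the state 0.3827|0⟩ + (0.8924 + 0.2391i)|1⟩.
-0.7071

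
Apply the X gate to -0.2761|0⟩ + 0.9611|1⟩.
0.9611|0⟩ - 0.2761|1⟩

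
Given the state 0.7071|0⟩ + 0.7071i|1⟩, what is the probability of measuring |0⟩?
0.5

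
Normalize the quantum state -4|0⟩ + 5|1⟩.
-0.6247|0⟩ + 0.7809|1⟩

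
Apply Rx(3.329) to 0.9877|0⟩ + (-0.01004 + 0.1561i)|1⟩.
(0.063 + 0.009996i)|0⟩ + (0.0009394 - 0.998i)|1⟩

Rx(3.329) = [[cos(θ/2), −i·sin(θ/2)], [−i·sin(θ/2), cos(θ/2)]]; θ = 3.329, cos(θ/2) ≈ -0.0935666, sin(θ/2) ≈ 0.995613.
With a = amp(|0⟩) = 0.9877 and b = amp(|1⟩) = (-0.01004 + 0.1561i):
new amp(|0⟩) = (-0.0935666)·a + (-0.995613i)·b = (0.063 + 0.009996i)
new amp(|1⟩) = (-0.995613i)·a + (-0.0935666)·b = (0.0009394 - 0.998i)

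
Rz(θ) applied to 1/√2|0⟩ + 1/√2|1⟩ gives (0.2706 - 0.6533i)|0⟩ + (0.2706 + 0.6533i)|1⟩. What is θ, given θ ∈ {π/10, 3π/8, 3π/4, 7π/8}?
3π/4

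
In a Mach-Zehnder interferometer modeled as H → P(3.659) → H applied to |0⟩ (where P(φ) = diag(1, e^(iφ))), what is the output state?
(0.06545 - 0.2473i)|0⟩ + (0.9346 + 0.2473i)|1⟩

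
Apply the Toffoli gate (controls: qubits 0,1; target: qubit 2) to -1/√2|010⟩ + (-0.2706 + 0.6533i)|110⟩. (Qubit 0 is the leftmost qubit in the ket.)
-1/√2|010⟩ + (-0.2706 + 0.6533i)|111⟩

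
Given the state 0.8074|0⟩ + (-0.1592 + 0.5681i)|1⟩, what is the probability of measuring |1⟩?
0.3481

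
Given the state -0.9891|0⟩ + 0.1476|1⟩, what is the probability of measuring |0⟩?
0.9783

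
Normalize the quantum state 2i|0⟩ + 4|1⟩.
(1/√5)i|0⟩ + 0.8944|1⟩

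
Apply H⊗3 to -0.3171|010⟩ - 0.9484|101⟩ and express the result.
-0.4474|000⟩ + 0.2232|001⟩ - 0.2232|010⟩ + 0.4474|011⟩ + 0.2232|100⟩ - 0.4474|101⟩ + 0.4474|110⟩ - 0.2232|111⟩

H⊗3 gives amp(|y⟩) = (1/2√2) Σ_x (−1)^(x·y) amp(|x⟩), where x·y is the number of positions in which both x and y have a 1.
|000⟩: (-0.3171 - 0.9484)/(2√2) = -0.4474
|001⟩: (-0.3171 + 0.9484)/(2√2) = 0.2232
|010⟩: (0.3171 - 0.9484)/(2√2) = -0.2232
|011⟩: (0.3171 + 0.9484)/(2√2) = 0.4474
|100⟩: (-0.3171 + 0.9484)/(2√2) = 0.2232
|101⟩: (-0.3171 - 0.9484)/(2√2) = -0.4474
|110⟩: (0.3171 + 0.9484)/(2√2) = 0.4474
|111⟩: (0.3171 - 0.9484)/(2√2) = -0.2232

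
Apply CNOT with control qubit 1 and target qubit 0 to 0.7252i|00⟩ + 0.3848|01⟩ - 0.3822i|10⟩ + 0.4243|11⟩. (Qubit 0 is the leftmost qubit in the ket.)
0.7252i|00⟩ + 0.4243|01⟩ - 0.3822i|10⟩ + 0.3848|11⟩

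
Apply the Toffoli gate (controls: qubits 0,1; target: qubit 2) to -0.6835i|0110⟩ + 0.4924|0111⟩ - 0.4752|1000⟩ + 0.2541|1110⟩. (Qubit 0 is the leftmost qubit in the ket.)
-0.6835i|0110⟩ + 0.4924|0111⟩ - 0.4752|1000⟩ + 0.2541|1100⟩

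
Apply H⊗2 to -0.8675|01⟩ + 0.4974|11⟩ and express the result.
-0.1851|00⟩ + 0.1851|01⟩ - 0.6825|10⟩ + 0.6825|11⟩

H⊗2 gives amp(|y⟩) = (1/2) Σ_x (−1)^(x·y) amp(|x⟩), where x·y is the number of positions in which both x and y have a 1.
|00⟩: (-0.8675 + 0.4974)/2 = -0.1851
|01⟩: (0.8675 - 0.4974)/2 = 0.1851
|10⟩: (-0.8675 - 0.4974)/2 = -0.6825
|11⟩: (0.8675 + 0.4974)/2 = 0.6825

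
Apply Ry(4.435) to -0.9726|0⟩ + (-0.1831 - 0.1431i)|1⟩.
(0.7322 + 0.1142i)|0⟩ + (-0.6659 + 0.08623i)|1⟩

Ry(4.435) = [[cos(θ/2), −sin(θ/2)], [sin(θ/2), cos(θ/2)]]; θ = 4.435, cos(θ/2) ≈ -0.602559, sin(θ/2) ≈ 0.798074.
With a = amp(|0⟩) = -0.9726 and b = amp(|1⟩) = (-0.1831 - 0.1431i):
new amp(|0⟩) = (-0.602559)·a + (-0.798074)·b = (0.7322 + 0.1142i)
new amp(|1⟩) = (0.798074)·a + (-0.602559)·b = (-0.6659 + 0.08623i)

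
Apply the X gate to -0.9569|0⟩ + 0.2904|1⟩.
0.2904|0⟩ - 0.9569|1⟩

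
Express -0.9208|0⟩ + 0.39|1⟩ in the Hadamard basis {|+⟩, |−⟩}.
-0.3753|+⟩ - 0.9269|−⟩

With |ψ⟩ = α|0⟩ + β|1⟩, the Hadamard-basis coefficients are ⟨+|ψ⟩ = (α + β)/√2 and ⟨−|ψ⟩ = (α − β)/√2.
Here α = -0.9208, β = 0.39: (α + β)/√2 = -0.3753, (α − β)/√2 = -0.9269.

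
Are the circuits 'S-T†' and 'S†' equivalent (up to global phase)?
No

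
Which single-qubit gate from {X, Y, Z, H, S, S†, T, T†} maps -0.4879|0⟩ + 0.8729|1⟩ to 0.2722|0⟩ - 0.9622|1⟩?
H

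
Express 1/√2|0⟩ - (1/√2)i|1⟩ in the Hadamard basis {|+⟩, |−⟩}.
(1/2 - (1/2)i)|+⟩ + (1/2 + (1/2)i)|−⟩

With |ψ⟩ = α|0⟩ + β|1⟩, the Hadamard-basis coefficients are ⟨+|ψ⟩ = (α + β)/√2 and ⟨−|ψ⟩ = (α − β)/√2.
Here α = 1/√2, β = -(1/√2)i: (α + β)/√2 = (1/2 - (1/2)i), (α − β)/√2 = (1/2 + (1/2)i).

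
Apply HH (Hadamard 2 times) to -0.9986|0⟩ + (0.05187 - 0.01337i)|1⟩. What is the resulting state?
-0.9986|0⟩ + (0.05187 - 0.01337i)|1⟩

H² = I, so an even number of Hadamards cancels: H^2 = I and the state is unchanged.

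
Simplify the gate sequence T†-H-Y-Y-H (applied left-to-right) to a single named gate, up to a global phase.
T†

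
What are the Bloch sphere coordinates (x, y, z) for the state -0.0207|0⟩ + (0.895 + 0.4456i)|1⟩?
(-0.03705, -0.01845, -0.9992)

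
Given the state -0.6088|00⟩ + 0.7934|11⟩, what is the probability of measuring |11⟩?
0.6295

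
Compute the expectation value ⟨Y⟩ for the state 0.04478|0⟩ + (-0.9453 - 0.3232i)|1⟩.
-0.02895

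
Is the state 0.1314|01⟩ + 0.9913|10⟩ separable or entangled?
Entangled

Writing the state as a|00⟩ + b|01⟩ + c|10⟩ + d|11⟩, it is a product state iff ad − bc = 0.
Here (a, b, c, d) = (0, 0.1314, 0.9913, 0): ad − bc = (0)(0) − (0.1314)(0.9913) = -0.1303 ≠ 0, so the state is entangled.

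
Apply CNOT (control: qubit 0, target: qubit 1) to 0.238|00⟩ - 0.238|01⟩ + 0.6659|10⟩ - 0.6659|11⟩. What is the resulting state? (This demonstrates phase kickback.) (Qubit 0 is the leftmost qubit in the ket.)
0.238|00⟩ - 0.238|01⟩ - 0.6659|10⟩ + 0.6659|11⟩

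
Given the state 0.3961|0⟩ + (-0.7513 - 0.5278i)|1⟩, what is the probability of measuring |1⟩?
0.843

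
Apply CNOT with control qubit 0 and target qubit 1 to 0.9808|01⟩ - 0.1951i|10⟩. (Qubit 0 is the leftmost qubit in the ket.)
0.9808|01⟩ - 0.1951i|11⟩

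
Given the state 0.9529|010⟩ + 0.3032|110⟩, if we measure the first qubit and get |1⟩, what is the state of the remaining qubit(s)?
|10⟩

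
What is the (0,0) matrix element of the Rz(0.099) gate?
(0.9988 - 0.04948i)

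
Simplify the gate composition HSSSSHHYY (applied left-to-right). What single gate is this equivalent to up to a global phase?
H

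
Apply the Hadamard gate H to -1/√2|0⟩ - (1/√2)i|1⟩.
(-1/2 - (1/2)i)|0⟩ + (-1/2 + (1/2)i)|1⟩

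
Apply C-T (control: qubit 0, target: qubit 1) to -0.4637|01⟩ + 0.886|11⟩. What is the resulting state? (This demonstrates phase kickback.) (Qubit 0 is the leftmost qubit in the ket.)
-0.4637|01⟩ + (0.6265 + 0.6265i)|11⟩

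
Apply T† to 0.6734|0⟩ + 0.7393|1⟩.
0.6734|0⟩ + (0.5228 - 0.5228i)|1⟩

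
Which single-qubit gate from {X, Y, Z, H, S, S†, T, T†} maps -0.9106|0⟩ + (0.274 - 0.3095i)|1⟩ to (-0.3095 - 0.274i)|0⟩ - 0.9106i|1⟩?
Y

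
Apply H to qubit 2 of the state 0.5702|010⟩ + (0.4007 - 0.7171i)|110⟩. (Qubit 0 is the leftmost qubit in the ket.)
0.4032|010⟩ + 0.4032|011⟩ + (0.2833 - 0.5071i)|110⟩ + (0.2833 - 0.5071i)|111⟩

H on qubit 2 mixes each pair of kets that differ only in qubit 2: amplitudes (a, b) of (|…0…⟩, |…1…⟩) become ((a + b)/√2, (a − b)/√2). Kets absent from the input have amplitude 0.
(|010⟩, |011⟩): (a, b) = (0.5702, 0) → (0.4032, 0.4032)
(|110⟩, |111⟩): (a, b) = ((0.4007 - 0.7171i), 0) → ((0.2833 - 0.5071i), (0.2833 - 0.5071i))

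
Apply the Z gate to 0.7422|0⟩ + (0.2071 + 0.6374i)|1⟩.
0.7422|0⟩ + (-0.2071 - 0.6374i)|1⟩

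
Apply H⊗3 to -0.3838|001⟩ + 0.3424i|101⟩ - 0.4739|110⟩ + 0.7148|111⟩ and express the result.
(-0.05052 + 0.1211i)|000⟩ + (-0.2846 - 0.1211i)|001⟩ + (-0.2209 + 0.1211i)|010⟩ + (0.556 - 0.1211i)|011⟩ + (-0.2209 - 0.1211i)|100⟩ + (0.556 + 0.1211i)|101⟩ + (-0.05052 - 0.1211i)|110⟩ + (-0.2846 + 0.1211i)|111⟩

H⊗3 gives amp(|y⟩) = (1/2√2) Σ_x (−1)^(x·y) amp(|x⟩), where x·y is the number of positions in which both x and y have a 1.
|000⟩: (-0.3838 + 0.3424i - 0.4739 + 0.7148)/(2√2) = (-0.05052 + 0.1211i)
|001⟩: (0.3838 - 0.3424i - 0.4739 - 0.7148)/(2√2) = (-0.2846 - 0.1211i)
|010⟩: (-0.3838 + 0.3424i + 0.4739 - 0.7148)/(2√2) = (-0.2209 + 0.1211i)
|011⟩: (0.3838 - 0.3424i + 0.4739 + 0.7148)/(2√2) = (0.556 - 0.1211i)
|100⟩: (-0.3838 - 0.3424i + 0.4739 - 0.7148)/(2√2) = (-0.2209 - 0.1211i)
|101⟩: (0.3838 + 0.3424i + 0.4739 + 0.7148)/(2√2) = (0.556 + 0.1211i)
|110⟩: (-0.3838 - 0.3424i - 0.4739 + 0.7148)/(2√2) = (-0.05052 - 0.1211i)
|111⟩: (0.3838 + 0.3424i - 0.4739 - 0.7148)/(2√2) = (-0.2846 + 0.1211i)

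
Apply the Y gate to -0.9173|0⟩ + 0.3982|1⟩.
-0.3982i|0⟩ - 0.9173i|1⟩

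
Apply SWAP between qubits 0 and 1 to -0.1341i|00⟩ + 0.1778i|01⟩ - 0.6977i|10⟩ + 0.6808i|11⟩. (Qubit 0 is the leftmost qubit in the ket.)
-0.1341i|00⟩ - 0.6977i|01⟩ + 0.1778i|10⟩ + 0.6808i|11⟩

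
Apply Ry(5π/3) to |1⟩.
-1/2|0⟩ - 0.866|1⟩

Ry(5π/3) = [[cos(θ/2), −sin(θ/2)], [sin(θ/2), cos(θ/2)]]; θ = 5π/3, cos(θ/2) ≈ -0.866025, sin(θ/2) ≈ 0.5.
With a = amp(|0⟩) = 0 and b = amp(|1⟩) = 1:
new amp(|0⟩) = (-0.866025)·a + (-0.5)·b = -1/2
new amp(|1⟩) = (0.5)·a + (-0.866025)·b = -0.866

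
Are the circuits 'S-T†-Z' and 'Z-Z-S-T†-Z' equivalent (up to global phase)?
Yes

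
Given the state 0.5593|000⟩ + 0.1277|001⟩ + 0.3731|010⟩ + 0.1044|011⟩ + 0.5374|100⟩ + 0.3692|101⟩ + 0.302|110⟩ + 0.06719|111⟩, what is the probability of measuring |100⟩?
0.2888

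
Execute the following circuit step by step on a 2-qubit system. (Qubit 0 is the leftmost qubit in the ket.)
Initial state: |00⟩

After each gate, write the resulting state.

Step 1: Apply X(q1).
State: |01⟩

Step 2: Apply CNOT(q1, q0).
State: |11⟩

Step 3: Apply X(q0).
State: |01⟩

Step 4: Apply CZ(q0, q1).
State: |01⟩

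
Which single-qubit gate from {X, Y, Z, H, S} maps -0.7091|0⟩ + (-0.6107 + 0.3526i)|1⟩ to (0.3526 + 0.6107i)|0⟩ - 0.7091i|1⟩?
Y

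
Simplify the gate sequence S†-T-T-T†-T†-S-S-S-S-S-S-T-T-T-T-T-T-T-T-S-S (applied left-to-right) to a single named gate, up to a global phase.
S†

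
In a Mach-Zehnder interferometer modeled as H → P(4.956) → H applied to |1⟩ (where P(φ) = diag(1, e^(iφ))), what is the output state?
(0.3794 + 0.4852i)|0⟩ + (0.6206 - 0.4852i)|1⟩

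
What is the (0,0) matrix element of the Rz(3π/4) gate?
(0.3827 - 0.9239i)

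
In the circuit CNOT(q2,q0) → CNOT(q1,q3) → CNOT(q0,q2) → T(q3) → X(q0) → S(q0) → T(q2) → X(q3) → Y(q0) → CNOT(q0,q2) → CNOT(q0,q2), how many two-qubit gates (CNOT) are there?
5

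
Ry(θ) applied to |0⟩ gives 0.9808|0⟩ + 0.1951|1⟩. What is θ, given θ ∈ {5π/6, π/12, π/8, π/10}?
π/8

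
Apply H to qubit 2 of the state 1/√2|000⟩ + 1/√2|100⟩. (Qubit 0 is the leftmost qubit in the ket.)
1/2|000⟩ + 1/2|001⟩ + 1/2|100⟩ + 1/2|101⟩

H on qubit 2 mixes each pair of kets that differ only in qubit 2: amplitudes (a, b) of (|…0…⟩, |…1…⟩) become ((a + b)/√2, (a − b)/√2). Kets absent from the input have amplitude 0.
(|000⟩, |001⟩): (a, b) = (1/√2, 0) → (1/2, 1/2)
(|100⟩, |101⟩): (a, b) = (1/√2, 0) → (1/2, 1/2)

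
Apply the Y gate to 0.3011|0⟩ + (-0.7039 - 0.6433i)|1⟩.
(-0.6433 + 0.7039i)|0⟩ + 0.3011i|1⟩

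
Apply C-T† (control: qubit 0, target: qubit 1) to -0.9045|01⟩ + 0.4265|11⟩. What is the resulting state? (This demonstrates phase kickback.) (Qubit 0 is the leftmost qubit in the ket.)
-0.9045|01⟩ + (0.3016 - 0.3016i)|11⟩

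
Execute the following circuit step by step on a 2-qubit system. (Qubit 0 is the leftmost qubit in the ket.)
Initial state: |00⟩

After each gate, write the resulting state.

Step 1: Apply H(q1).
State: 1/√2|00⟩ + 1/√2|01⟩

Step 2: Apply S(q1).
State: 1/√2|00⟩ + (1/√2)i|01⟩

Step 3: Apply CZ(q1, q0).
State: 1/√2|00⟩ + (1/√2)i|01⟩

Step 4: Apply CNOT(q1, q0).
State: 1/√2|00⟩ + (1/√2)i|11⟩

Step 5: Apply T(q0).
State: 1/√2|00⟩ + (-1/2 + (1/2)i)|11⟩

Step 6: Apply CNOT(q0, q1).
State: 1/√2|00⟩ + (-1/2 + (1/2)i)|10⟩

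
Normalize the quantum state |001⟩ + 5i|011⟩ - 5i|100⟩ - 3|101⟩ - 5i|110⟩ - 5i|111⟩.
0.09535|001⟩ + 0.4767i|011⟩ - 0.4767i|100⟩ - 0.286|101⟩ - 0.4767i|110⟩ - 0.4767i|111⟩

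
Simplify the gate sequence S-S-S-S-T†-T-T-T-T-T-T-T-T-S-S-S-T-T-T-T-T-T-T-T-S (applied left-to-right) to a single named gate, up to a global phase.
T†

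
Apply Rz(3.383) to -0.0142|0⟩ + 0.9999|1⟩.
(0.00171 + 0.0141i)|0⟩ + (-0.1204 + 0.9926i)|1⟩

Rz(3.383) = [[e^(−iθ/2), 0], [0, e^(iθ/2)]] with e^(±iθ/2) = cos(θ/2) ± i·sin(θ/2); θ = 3.383, cos(θ/2) ≈ -0.120411, sin(θ/2) ≈ 0.992724.
With a = amp(|0⟩) = -0.0142 and b = amp(|1⟩) = 0.9999:
new amp(|0⟩) = (-0.120411 - 0.992724i)·a = (0.00171 + 0.0141i)
new amp(|1⟩) = (-0.120411 + 0.992724i)·b = (-0.1204 + 0.9926i)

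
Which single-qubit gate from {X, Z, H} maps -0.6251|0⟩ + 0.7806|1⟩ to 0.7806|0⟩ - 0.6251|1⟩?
X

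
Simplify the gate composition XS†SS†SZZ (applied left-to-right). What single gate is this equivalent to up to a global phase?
X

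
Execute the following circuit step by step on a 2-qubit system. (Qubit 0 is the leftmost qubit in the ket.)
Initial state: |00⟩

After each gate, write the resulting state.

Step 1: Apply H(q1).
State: 1/√2|00⟩ + 1/√2|01⟩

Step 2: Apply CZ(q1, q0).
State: 1/√2|00⟩ + 1/√2|01⟩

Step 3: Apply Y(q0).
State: (1/√2)i|10⟩ + (1/√2)i|11⟩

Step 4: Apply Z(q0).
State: -(1/√2)i|10⟩ - (1/√2)i|11⟩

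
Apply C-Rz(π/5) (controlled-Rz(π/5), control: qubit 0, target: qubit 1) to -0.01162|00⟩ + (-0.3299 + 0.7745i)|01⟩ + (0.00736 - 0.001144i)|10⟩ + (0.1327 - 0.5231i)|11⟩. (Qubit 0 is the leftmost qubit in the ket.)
-0.01162|00⟩ + (-0.3299 + 0.7745i)|01⟩ + (0.006646 - 0.003362i)|10⟩ + (0.2879 - 0.4565i)|11⟩

C-Rz(π/5) leaves the control-|0⟩ kets |00⟩, |01⟩ unchanged and applies Rz(π/5) to qubit 1 on the control-|1⟩ pair (|10⟩, |11⟩).
Rz(π/5) = [[e^(−iθ/2), 0], [0, e^(iθ/2)]] with e^(±iθ/2) = cos(θ/2) ± i·sin(θ/2); θ = π/5, cos(θ/2) ≈ 0.951057, sin(θ/2) ≈ 0.309017.
With a = amp(|10⟩) = (0.00736 - 0.001144i) and b = amp(|11⟩) = (0.1327 - 0.5231i):
new amp(|10⟩) = (0.951057 - 0.309017i)·a = (0.006646 - 0.003362i)
new amp(|11⟩) = (0.951057 + 0.309017i)·b = (0.2879 - 0.4565i)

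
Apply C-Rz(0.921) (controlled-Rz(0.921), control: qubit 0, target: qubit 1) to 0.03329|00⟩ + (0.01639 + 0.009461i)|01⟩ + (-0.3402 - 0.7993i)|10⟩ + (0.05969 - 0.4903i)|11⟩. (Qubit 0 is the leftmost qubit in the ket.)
0.03329|00⟩ + (0.01639 + 0.009461i)|01⟩ + (-0.66 - 0.5649i)|10⟩ + (0.2714 - 0.4127i)|11⟩

C-Rz(0.921) leaves the control-|0⟩ kets |00⟩, |01⟩ unchanged and applies Rz(0.921) to qubit 1 on the control-|1⟩ pair (|10⟩, |11⟩).
Rz(0.921) = [[e^(−iθ/2), 0], [0, e^(iθ/2)]] with e^(±iθ/2) = cos(θ/2) ± i·sin(θ/2); θ = 0.921, cos(θ/2) ≈ 0.89583, sin(θ/2) ≈ 0.444396.
With a = amp(|10⟩) = (-0.3402 - 0.7993i) and b = amp(|11⟩) = (0.05969 - 0.4903i):
new amp(|10⟩) = (0.89583 - 0.444396i)·a = (-0.66 - 0.5649i)
new amp(|11⟩) = (0.89583 + 0.444396i)·b = (0.2714 - 0.4127i)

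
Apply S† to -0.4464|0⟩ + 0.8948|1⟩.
-0.4464|0⟩ - 0.8948i|1⟩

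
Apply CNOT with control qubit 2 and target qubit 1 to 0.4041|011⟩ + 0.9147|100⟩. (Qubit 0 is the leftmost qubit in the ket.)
0.4041|001⟩ + 0.9147|100⟩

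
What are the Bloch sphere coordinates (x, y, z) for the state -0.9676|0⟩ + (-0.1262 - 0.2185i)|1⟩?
(0.2442, 0.4228, 0.8726)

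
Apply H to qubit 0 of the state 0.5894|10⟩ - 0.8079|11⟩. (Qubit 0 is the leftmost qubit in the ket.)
0.4168|00⟩ - 0.5713|01⟩ - 0.4168|10⟩ + 0.5713|11⟩

H on qubit 0 mixes each pair of kets that differ only in qubit 0: amplitudes (a, b) of (|…0…⟩, |…1…⟩) become ((a + b)/√2, (a − b)/√2). Kets absent from the input have amplitude 0.
(|00⟩, |10⟩): (a, b) = (0, 0.5894) → (0.4168, -0.4168)
(|01⟩, |11⟩): (a, b) = (0, -0.8079) → (-0.5713, 0.5713)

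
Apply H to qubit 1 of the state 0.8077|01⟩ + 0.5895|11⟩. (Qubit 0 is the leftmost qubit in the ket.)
0.5711|00⟩ - 0.5711|01⟩ + 0.4168|10⟩ - 0.4168|11⟩

H on qubit 1 mixes each pair of kets that differ only in qubit 1: amplitudes (a, b) of (|…0…⟩, |…1…⟩) become ((a + b)/√2, (a − b)/√2). Kets absent from the input have amplitude 0.
(|00⟩, |01⟩): (a, b) = (0, 0.8077) → (0.5711, -0.5711)
(|10⟩, |11⟩): (a, b) = (0, 0.5895) → (0.4168, -0.4168)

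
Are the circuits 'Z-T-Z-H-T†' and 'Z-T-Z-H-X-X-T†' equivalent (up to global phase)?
Yes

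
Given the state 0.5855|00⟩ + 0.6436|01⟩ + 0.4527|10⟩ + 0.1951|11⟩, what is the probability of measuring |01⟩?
0.4142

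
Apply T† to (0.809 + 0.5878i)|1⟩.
(0.9877 - 0.1564i)|1⟩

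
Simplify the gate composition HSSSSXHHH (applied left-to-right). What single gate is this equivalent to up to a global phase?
Z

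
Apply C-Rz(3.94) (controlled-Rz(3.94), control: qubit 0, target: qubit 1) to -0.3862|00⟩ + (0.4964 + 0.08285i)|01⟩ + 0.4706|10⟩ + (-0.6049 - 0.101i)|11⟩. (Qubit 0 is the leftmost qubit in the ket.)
-0.3862|00⟩ + (0.4964 + 0.08285i)|01⟩ + (-0.1829 - 0.4336i)|10⟩ + (0.3282 - 0.5181i)|11⟩

C-Rz(3.94) leaves the control-|0⟩ kets |00⟩, |01⟩ unchanged and applies Rz(3.94) to qubit 1 on the control-|1⟩ pair (|10⟩, |11⟩).
Rz(3.94) = [[e^(−iθ/2), 0], [0, e^(iθ/2)]] with e^(±iθ/2) = cos(θ/2) ± i·sin(θ/2); θ = 3.94, cos(θ/2) ≈ -0.388685, sin(θ/2) ≈ 0.921371.
With a = amp(|10⟩) = 0.4706 and b = amp(|11⟩) = (-0.6049 - 0.101i):
new amp(|10⟩) = (-0.388685 - 0.921371i)·a = (-0.1829 - 0.4336i)
new amp(|11⟩) = (-0.388685 + 0.921371i)·b = (0.3282 - 0.5181i)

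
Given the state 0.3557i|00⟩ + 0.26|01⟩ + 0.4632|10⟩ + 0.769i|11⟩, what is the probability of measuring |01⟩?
0.0676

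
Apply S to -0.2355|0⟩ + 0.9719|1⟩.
-0.2355|0⟩ + 0.9719i|1⟩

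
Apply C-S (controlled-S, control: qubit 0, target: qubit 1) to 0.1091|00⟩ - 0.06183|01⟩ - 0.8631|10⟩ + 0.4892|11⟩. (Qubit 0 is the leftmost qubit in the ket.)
0.1091|00⟩ - 0.06183|01⟩ - 0.8631|10⟩ + 0.4892i|11⟩

C-S leaves the control-|0⟩ kets |00⟩, |01⟩ unchanged and applies S to qubit 1 on the control-|1⟩ pair (|10⟩, |11⟩).
S = [[1, 0], [0, i]].
With a = amp(|10⟩) = -0.8631 and b = amp(|11⟩) = 0.4892:
new amp(|10⟩) = (1)·a = -0.8631
new amp(|11⟩) = (i)·b = 0.4892i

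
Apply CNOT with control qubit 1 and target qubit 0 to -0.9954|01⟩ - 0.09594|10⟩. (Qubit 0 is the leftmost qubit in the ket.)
-0.09594|10⟩ - 0.9954|11⟩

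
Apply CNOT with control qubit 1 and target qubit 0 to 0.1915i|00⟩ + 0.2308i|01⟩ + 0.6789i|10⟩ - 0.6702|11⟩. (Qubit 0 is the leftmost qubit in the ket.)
0.1915i|00⟩ - 0.6702|01⟩ + 0.6789i|10⟩ + 0.2308i|11⟩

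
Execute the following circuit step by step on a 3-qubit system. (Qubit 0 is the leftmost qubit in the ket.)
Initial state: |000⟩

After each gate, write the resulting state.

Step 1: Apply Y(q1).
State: i|010⟩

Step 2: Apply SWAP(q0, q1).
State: i|100⟩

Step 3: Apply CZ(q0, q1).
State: i|100⟩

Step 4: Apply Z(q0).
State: -i|100⟩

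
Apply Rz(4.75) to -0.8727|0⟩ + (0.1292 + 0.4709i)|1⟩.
(0.6286 + 0.6054i)|0⟩ + (-0.4197 - 0.2496i)|1⟩

Rz(4.75) = [[e^(−iθ/2), 0], [0, e^(iθ/2)]] with e^(±iθ/2) = cos(θ/2) ± i·sin(θ/2); θ = 4.75, cos(θ/2) ≈ -0.720278, sin(θ/2) ≈ 0.693685.
With a = amp(|0⟩) = -0.8727 and b = amp(|1⟩) = (0.1292 + 0.4709i):
new amp(|0⟩) = (-0.720278 - 0.693685i)·a = (0.6286 + 0.6054i)
new amp(|1⟩) = (-0.720278 + 0.693685i)·b = (-0.4197 - 0.2496i)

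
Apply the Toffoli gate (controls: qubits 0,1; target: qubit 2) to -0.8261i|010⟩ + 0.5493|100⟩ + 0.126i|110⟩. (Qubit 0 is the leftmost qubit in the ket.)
-0.8261i|010⟩ + 0.5493|100⟩ + 0.126i|111⟩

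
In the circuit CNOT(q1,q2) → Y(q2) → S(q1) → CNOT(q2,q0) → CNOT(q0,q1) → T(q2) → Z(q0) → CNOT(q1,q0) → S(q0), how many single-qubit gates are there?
5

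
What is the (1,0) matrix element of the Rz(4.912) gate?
0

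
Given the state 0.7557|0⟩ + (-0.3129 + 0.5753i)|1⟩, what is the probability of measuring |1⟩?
0.4289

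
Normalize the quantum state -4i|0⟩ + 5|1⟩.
-0.6247i|0⟩ + 0.7809|1⟩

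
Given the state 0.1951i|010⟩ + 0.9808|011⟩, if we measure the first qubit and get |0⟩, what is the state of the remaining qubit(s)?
0.1951i|10⟩ + 0.9808|11⟩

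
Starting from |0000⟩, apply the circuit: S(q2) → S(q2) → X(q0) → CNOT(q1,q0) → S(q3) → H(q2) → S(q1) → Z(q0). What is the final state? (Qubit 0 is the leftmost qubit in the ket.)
-1/√2|1000⟩ - 1/√2|1010⟩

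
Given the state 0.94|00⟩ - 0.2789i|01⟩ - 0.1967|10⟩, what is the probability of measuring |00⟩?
0.8836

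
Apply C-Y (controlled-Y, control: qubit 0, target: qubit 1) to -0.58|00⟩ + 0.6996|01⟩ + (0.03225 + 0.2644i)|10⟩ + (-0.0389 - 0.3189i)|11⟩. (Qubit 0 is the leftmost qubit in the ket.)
-0.58|00⟩ + 0.6996|01⟩ + (-0.3189 + 0.0389i)|10⟩ + (-0.2644 + 0.03225i)|11⟩

C-Y leaves the control-|0⟩ kets |00⟩, |01⟩ unchanged and applies Y to qubit 1 on the control-|1⟩ pair (|10⟩, |11⟩).
Y = [[0, -i], [i, 0]].
With a = amp(|10⟩) = (0.03225 + 0.2644i) and b = amp(|11⟩) = (-0.0389 - 0.3189i):
new amp(|10⟩) = (-i)·b = (-0.3189 + 0.0389i)
new amp(|11⟩) = (i)·a = (-0.2644 + 0.03225i)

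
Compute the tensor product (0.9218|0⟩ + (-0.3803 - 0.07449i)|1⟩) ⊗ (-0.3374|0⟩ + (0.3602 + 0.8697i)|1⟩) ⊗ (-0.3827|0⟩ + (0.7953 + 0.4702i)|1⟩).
0.119|000⟩ + (-0.2474 - 0.1462i)|001⟩ + (-0.1271 - 0.3068i)|010⟩ + (-0.1129 + 0.7937i)|011⟩ + (-0.04911 - 0.009618i)|100⟩ + (0.09023 + 0.08032i)|101⟩ + (0.02763 + 0.1368i)|110⟩ + (0.1107 - 0.3183i)|111⟩

amp(|b₁b₂…⟩) = product of the factor amplitudes for bits b₁, b₂, …; only kets whose every factor amplitude is nonzero survive.
|000⟩: (0.9218)(-0.3374)(-0.3827) = 0.119
|001⟩: (0.9218)(-0.3374)(0.7953 + 0.4702i) = (-0.2474 - 0.1462i)
|010⟩: (0.9218)(0.3602 + 0.8697i)(-0.3827) = (-0.1271 - 0.3068i)
|011⟩: (0.9218)(0.3602 + 0.8697i)(0.7953 + 0.4702i) = (-0.1129 + 0.7937i)
|100⟩: (-0.3803 - 0.07449i)(-0.3374)(-0.3827) = (-0.04911 - 0.009618i)
|101⟩: (-0.3803 - 0.07449i)(-0.3374)(0.7953 + 0.4702i) = (0.09023 + 0.08032i)
|110⟩: (-0.3803 - 0.07449i)(0.3602 + 0.8697i)(-0.3827) = (0.02763 + 0.1368i)
|111⟩: (-0.3803 - 0.07449i)(0.3602 + 0.8697i)(0.7953 + 0.4702i) = (0.1107 - 0.3183i)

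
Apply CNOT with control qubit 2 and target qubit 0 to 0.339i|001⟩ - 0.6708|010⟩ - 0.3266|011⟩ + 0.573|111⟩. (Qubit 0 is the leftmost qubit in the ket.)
-0.6708|010⟩ + 0.573|011⟩ + 0.339i|101⟩ - 0.3266|111⟩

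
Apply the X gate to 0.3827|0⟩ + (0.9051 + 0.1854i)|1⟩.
(0.9051 + 0.1854i)|0⟩ + 0.3827|1⟩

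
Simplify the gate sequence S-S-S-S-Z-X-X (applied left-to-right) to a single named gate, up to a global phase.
Z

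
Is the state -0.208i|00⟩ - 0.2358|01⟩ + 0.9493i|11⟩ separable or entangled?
Entangled

Writing the state as a|00⟩ + b|01⟩ + c|10⟩ + d|11⟩, it is a product state iff ad − bc = 0.
Here (a, b, c, d) = (-0.208i, -0.2358, 0, 0.9493i): ad − bc = (-0.208i)(0.9493i) − (-0.2358)(0) = 0.1975 ≠ 0, so the state is entangled.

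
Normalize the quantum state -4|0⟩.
-|0⟩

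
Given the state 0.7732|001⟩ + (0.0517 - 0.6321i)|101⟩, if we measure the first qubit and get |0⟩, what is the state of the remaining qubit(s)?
|01⟩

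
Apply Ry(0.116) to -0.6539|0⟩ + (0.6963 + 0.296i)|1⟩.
(-0.6932 - 0.01716i)|0⟩ + (0.6572 + 0.2955i)|1⟩

Ry(0.116) = [[cos(θ/2), −sin(θ/2)], [sin(θ/2), cos(θ/2)]]; θ = 0.116, cos(θ/2) ≈ 0.998318, sin(θ/2) ≈ 0.0579675.
With a = amp(|0⟩) = -0.6539 and b = amp(|1⟩) = (0.6963 + 0.296i):
new amp(|0⟩) = (0.998318)·a + (-0.0579675)·b = (-0.6932 - 0.01716i)
new amp(|1⟩) = (0.0579675)·a + (0.998318)·b = (0.6572 + 0.2955i)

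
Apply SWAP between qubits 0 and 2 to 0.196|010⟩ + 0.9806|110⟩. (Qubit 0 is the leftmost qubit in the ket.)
0.196|010⟩ + 0.9806|011⟩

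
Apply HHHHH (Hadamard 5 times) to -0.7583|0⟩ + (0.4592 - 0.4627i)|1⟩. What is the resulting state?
(-0.2115 - 0.3272i)|0⟩ + (-0.8609 + 0.3272i)|1⟩

H² = I, so H^5 = H: a single Hadamard. With (a, b) = (-0.7583, (0.4592 - 0.4627i)), H gives ((a + b)/√2, (a − b)/√2) = ((-0.2115 - 0.3272i), (-0.8609 + 0.3272i)).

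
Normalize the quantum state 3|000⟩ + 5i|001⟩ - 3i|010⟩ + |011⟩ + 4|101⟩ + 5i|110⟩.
0.3254|000⟩ + 0.5423i|001⟩ - 0.3254i|010⟩ + 0.1085|011⟩ + 0.4339|101⟩ + 0.5423i|110⟩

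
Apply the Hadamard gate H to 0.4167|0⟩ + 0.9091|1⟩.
0.9375|0⟩ - 0.3482|1⟩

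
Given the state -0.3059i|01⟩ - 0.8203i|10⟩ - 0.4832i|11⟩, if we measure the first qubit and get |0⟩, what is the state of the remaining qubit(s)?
-i|1⟩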